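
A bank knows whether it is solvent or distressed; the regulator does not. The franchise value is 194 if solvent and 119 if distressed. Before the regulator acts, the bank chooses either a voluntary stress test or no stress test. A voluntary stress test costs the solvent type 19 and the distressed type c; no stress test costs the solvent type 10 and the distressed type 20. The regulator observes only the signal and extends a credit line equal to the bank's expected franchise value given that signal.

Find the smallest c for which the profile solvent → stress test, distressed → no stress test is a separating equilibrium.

Under separation: stress test → solvent (pays 194); no stress test → distressed (pays 119).
Solvent: 194 − 19 = 175 ≥ 119 − 10 = 109. Holds regardless of c. ✓
Distressed: 119 − 20 ≥ 194 − c, so c ≥ 194 − 99 = 95.

95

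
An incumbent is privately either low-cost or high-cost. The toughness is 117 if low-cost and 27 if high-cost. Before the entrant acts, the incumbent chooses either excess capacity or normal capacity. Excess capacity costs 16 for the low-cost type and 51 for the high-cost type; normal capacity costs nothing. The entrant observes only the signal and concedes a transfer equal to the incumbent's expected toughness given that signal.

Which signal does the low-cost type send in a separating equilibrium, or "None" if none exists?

Try low-cost → excess capacity, high-cost → normal capacity:
  If types separate, excess capacity earns payment 117 and normal capacity earns 27.
  Low-cost: excess capacity gives 117 − 16 = 101; normal capacity gives 27 − 0 = 27. No deviation. ✓
  High-cost: normal capacity gives 27 − 0 = 27; excess capacity gives 117 − 51 = 66. Would deviate. ✗
Try low-cost → normal capacity, high-cost → excess capacity:
  If types separate, normal capacity earns payment 117 and excess capacity earns 27.
  Low-cost: normal capacity gives 117 − 0 = 117; excess capacity gives 27 − 16 = 11. No deviation. ✓
  High-cost: excess capacity gives 27 − 51 = -24; normal capacity gives 117 − 0 = 117. Would deviate. ✗
Neither assignment is incentive-compatible.

None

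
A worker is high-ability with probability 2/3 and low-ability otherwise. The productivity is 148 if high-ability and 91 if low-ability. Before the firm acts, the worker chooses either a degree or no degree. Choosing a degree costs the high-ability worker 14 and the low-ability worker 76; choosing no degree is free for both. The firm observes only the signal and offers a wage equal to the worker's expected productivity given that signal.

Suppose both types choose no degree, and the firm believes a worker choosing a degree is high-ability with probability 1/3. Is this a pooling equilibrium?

On the equilibrium path (no degree) the firm holds the prior 2/3 and pays 2/3·148 + 1/3·91 = 129. Off-path (degree) belief 1/3 gives 1/3·148 + 2/3·91 = 110.
High-ability: no degree gives 129 − 0 = 129; degree gives 110 − 14 = 96. Stays. ✓
Low-ability: no degree gives 129 − 0 = 129; degree gives 110 − 76 = 34. Stays. ✓
Beliefs are Bayes-consistent on-path and both types best-respond.

Yes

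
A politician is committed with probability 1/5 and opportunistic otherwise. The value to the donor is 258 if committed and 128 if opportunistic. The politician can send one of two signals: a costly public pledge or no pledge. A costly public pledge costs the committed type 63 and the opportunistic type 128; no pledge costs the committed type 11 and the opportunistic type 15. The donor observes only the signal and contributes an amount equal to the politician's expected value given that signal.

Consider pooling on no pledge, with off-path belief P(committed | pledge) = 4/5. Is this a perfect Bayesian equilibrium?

No

At the pooled signal (no pledge) the donor holds the prior 1/5 and pays 1/5·258 + 4/5·128 = 154. Off-path (pledge) belief 4/5 gives 4/5·258 + 1/5·128 = 232.
Committed: no pledge gives 154 − 11 = 143; pledge gives 232 − 63 = 169. Deviates. ✗
Opportunistic: no pledge gives 154 − 15 = 139; pledge gives 232 − 128 = 104. Stays. ✓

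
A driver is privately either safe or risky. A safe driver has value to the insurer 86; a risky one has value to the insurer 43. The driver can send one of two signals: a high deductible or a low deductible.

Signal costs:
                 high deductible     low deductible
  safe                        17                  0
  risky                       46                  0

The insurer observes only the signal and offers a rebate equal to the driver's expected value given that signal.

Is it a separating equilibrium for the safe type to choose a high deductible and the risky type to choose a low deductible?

If types separate, high deductible earns payment 86 and low deductible earns 43.
Safe: high deductible gives 86 − 17 = 69; low deductible gives 43 − 0 = 43. No deviation. ✓
Risky: low deductible gives 43 − 0 = 43; high deductible gives 86 − 46 = 40. No deviation. ✓
Neither type gains from mimicking the other.

Yes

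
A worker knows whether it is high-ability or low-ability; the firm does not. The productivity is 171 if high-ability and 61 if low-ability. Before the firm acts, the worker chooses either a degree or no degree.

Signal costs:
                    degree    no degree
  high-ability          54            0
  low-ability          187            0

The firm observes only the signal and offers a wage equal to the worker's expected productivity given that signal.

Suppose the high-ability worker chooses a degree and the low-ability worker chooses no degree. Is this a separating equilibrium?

Yes

If types separate, degree earns payment 171 and no degree earns 61.
High-ability: degree gives 171 − 54 = 117; no degree gives 61 − 0 = 61. No deviation. ✓
Low-ability: no degree gives 61 − 0 = 61; degree gives 171 − 187 = -16. No deviation. ✓
Both incentive constraints hold.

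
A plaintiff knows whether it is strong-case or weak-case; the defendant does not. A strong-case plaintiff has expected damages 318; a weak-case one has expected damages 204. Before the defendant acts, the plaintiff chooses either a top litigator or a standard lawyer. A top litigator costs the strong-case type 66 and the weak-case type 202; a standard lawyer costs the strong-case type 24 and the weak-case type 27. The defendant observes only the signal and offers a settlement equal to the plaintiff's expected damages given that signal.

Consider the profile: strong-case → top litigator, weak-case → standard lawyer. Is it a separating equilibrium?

If types separate, top litigator earns payment 318 and standard lawyer earns 204.
Strong-case: top litigator gives 318 − 66 = 252; standard lawyer gives 204 − 24 = 180. No deviation. ✓
Weak-case: standard lawyer gives 204 − 27 = 177; top litigator gives 318 − 202 = 116. No deviation. ✓
Neither type gains from mimicking the other.

Yes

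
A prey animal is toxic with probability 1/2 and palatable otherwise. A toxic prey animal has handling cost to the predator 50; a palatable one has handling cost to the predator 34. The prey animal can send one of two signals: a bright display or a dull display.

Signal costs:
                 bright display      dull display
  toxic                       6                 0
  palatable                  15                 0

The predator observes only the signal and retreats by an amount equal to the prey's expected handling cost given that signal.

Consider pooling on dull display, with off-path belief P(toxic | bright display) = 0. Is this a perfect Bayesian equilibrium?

On the equilibrium path (dull display) the predator holds the prior 1/2 and pays 1/2·50 + 1/2·34 = 42. Off-path (bright display) belief 0 gives 0·50 + 1·34 = 34.
Toxic: dull display gives 42 − 0 = 42; bright display gives 34 − 6 = 28. Stays. ✓
Palatable: dull display gives 42 − 0 = 42; bright display gives 34 − 15 = 19. Stays. ✓
Beliefs are Bayes-consistent on-path and both types best-respond.

Yes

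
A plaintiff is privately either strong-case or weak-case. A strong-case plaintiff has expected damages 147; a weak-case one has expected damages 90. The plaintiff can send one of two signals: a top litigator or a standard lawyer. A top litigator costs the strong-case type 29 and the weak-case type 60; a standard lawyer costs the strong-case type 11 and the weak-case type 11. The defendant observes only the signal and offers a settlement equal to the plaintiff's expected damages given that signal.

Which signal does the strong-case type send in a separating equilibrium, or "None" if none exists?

Try strong-case → top litigator, weak-case → standard lawyer:
  Under separation the defendant infers type exactly: top litigator → strong-case (pays 147), standard lawyer → weak-case (pays 90).
  Strong-case: top litigator gives 147 − 29 = 118; standard lawyer gives 90 − 11 = 79. No deviation. ✓
  Weak-case: standard lawyer gives 90 − 11 = 79; top litigator gives 147 − 60 = 87. Would deviate. ✗
Try strong-case → standard lawyer, weak-case → top litigator:
  Under separation the defendant infers type exactly: standard lawyer → strong-case (pays 147), top litigator → weak-case (pays 90).
  Strong-case: standard lawyer gives 147 − 11 = 136; top litigator gives 90 − 29 = 61. No deviation. ✓
  Weak-case: top litigator gives 90 − 60 = 30; standard lawyer gives 147 − 11 = 136. Would deviate. ✗
Neither assignment is incentive-compatible.

None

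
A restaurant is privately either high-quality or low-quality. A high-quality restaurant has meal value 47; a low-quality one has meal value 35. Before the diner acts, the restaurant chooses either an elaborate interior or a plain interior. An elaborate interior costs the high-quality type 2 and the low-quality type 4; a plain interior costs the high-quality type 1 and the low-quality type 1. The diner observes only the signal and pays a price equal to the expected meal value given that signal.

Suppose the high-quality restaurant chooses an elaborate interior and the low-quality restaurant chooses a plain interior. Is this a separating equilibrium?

Under separation the diner infers type exactly: elaborate interior → high-quality (pays 47), plain interior → low-quality (pays 35).
High-quality: elaborate interior gives 47 − 2 = 45; plain interior gives 35 − 1 = 34. No deviation. ✓
Low-quality: plain interior gives 35 − 1 = 34; elaborate interior gives 47 − 4 = 43. Would deviate. ✗

No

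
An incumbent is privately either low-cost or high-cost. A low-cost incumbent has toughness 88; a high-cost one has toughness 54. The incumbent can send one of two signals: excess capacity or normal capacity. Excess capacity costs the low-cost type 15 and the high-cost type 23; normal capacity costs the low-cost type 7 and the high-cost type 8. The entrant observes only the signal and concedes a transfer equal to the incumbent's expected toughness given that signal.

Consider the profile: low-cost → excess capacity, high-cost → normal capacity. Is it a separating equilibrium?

No

Under separation the entrant infers type exactly: excess capacity → low-cost (pays 88), normal capacity → high-cost (pays 54).
Low-cost: excess capacity gives 88 − 15 = 73; normal capacity gives 54 − 7 = 47. No deviation. ✓
High-cost: normal capacity gives 54 − 8 = 46; excess capacity gives 88 − 23 = 65. Would deviate. ✗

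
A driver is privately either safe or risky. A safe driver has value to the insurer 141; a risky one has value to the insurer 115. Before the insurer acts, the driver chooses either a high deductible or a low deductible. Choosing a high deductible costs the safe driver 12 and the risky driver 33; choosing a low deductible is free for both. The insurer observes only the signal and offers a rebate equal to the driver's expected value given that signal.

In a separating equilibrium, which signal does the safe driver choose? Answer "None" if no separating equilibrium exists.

high deductible

Try safe → high deductible, risky → low deductible:
  If types separate, high deductible earns payment 141 and low deductible earns 115.
  Safe: high deductible gives 141 − 12 = 129; low deductible gives 115 − 0 = 115. No deviation. ✓
  Risky: low deductible gives 115 − 0 = 115; high deductible gives 141 − 33 = 108. No deviation. ✓
Both hold — the safe type sends high deductible.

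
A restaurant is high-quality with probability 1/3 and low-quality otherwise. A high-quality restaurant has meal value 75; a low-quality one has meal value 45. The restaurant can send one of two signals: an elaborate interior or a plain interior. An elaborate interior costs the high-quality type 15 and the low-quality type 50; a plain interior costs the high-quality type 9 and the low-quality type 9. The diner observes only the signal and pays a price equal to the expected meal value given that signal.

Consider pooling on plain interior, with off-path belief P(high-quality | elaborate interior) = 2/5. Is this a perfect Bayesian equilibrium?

At the pooled signal (plain interior) the diner holds the prior 1/3 and pays 1/3·75 + 2/3·45 = 55. Off-path (elaborate interior) belief 2/5 gives 2/5·75 + 3/5·45 = 57.
High-quality: plain interior gives 55 − 9 = 46; elaborate interior gives 57 − 15 = 42. Stays. ✓
Low-quality: plain interior gives 55 − 9 = 46; elaborate interior gives 57 − 50 = 7. Stays. ✓

Yes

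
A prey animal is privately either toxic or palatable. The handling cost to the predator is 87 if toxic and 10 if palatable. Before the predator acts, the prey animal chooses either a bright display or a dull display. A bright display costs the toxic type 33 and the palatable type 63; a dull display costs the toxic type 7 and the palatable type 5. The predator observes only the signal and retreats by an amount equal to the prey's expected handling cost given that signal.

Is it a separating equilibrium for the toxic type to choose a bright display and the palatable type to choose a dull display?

No

Under separation the predator infers type exactly: bright display → toxic (pays 87), dull display → palatable (pays 10).
Toxic: bright display gives 87 − 33 = 54; dull display gives 10 − 7 = 3. No deviation. ✓
Palatable: dull display gives 10 − 5 = 5; bright display gives 87 − 63 = 24. Would deviate. ✗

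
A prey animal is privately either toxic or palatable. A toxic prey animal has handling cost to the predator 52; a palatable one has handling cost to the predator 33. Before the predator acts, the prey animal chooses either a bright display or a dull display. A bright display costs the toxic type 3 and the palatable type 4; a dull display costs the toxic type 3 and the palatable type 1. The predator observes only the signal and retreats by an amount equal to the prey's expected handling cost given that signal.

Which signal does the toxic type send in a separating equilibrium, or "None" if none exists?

None

Try toxic → bright display, palatable → dull display:
  Under separation the predator infers type exactly: bright display → toxic (pays 52), dull display → palatable (pays 33).
  Toxic: bright display gives 52 − 3 = 49; dull display gives 33 − 3 = 30. No deviation. ✓
  Palatable: dull display gives 33 − 1 = 32; bright display gives 52 − 4 = 48. Would deviate. ✗
Try toxic → dull display, palatable → bright display:
  Under separation the predator infers type exactly: dull display → toxic (pays 52), bright display → palatable (pays 33).
  Toxic: dull display gives 52 − 3 = 49; bright display gives 33 − 3 = 30. No deviation. ✓
  Palatable: bright display gives 33 − 4 = 29; dull display gives 52 − 1 = 51. Would deviate. ✗
Neither assignment is incentive-compatible.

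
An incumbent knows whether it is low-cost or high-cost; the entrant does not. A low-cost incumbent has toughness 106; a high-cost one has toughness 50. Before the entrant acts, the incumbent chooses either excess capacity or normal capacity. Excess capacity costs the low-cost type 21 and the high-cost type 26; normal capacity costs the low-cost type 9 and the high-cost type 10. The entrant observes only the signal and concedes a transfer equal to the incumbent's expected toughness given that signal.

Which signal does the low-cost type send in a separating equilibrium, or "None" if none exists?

None

Try low-cost → excess capacity, high-cost → normal capacity:
  If types separate, excess capacity earns payment 106 and normal capacity earns 50.
  Low-cost: excess capacity gives 106 − 21 = 85; normal capacity gives 50 − 9 = 41. No deviation. ✓
  High-cost: normal capacity gives 50 − 10 = 40; excess capacity gives 106 − 26 = 80. Would deviate. ✗
Try low-cost → normal capacity, high-cost → excess capacity:
  If types separate, normal capacity earns payment 106 and excess capacity earns 50.
  Low-cost: normal capacity gives 106 − 9 = 97; excess capacity gives 50 − 21 = 29. No deviation. ✓
  High-cost: excess capacity gives 50 − 26 = 24; normal capacity gives 106 − 10 = 96. Would deviate. ✗
Neither assignment is incentive-compatible.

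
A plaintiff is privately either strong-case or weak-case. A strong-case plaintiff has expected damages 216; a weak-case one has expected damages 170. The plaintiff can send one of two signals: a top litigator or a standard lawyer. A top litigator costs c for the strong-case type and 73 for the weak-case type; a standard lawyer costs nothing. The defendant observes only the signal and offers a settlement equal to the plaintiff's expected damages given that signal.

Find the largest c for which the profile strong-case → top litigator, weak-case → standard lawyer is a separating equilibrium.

46

Under separation: top litigator → strong-case (pays 216); standard lawyer → weak-case (pays 170).
Weak-case: 170 − 0 = 170 ≥ 216 − 73 = 143. Holds regardless of c. ✓
Strong-case: 216 − c ≥ 170 − 0, so c ≤ 216 − 170 = 46.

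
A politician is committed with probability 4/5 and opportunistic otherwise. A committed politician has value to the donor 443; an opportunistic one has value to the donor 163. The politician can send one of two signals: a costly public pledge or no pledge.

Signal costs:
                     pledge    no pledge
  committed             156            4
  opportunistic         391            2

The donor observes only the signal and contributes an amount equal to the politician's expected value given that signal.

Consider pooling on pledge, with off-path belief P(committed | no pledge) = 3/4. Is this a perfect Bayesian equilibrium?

No

On the equilibrium path (pledge) the donor holds the prior 4/5 and pays 4/5·443 + 1/5·163 = 387. Off-path (no pledge) belief 3/4 gives 3/4·443 + 1/4·163 = 373.
Committed: pledge gives 387 − 156 = 231; no pledge gives 373 − 4 = 369. Deviates. ✗
Opportunistic: pledge gives 387 − 391 = -4; no pledge gives 373 − 2 = 371. Deviates. ✗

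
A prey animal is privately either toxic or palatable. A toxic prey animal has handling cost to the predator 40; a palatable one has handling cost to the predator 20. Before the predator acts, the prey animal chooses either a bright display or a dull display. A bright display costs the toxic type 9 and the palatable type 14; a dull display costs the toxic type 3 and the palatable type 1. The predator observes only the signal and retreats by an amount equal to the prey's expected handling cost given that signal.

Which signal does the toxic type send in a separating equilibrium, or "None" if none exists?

None

Try toxic → bright display, palatable → dull display:
  Under separation the predator infers type exactly: bright display → toxic (pays 40), dull display → palatable (pays 20).
  Toxic: bright display gives 40 − 9 = 31; dull display gives 20 − 3 = 17. No deviation. ✓
  Palatable: dull display gives 20 − 1 = 19; bright display gives 40 − 14 = 26. Would deviate. ✗
Try toxic → dull display, palatable → bright display:
  Under separation the predator infers type exactly: dull display → toxic (pays 40), bright display → palatable (pays 20).
  Toxic: dull display gives 40 − 3 = 37; bright display gives 20 − 9 = 11. No deviation. ✓
  Palatable: bright display gives 20 − 14 = 6; dull display gives 40 − 1 = 39. Would deviate. ✗
Neither assignment is incentive-compatible.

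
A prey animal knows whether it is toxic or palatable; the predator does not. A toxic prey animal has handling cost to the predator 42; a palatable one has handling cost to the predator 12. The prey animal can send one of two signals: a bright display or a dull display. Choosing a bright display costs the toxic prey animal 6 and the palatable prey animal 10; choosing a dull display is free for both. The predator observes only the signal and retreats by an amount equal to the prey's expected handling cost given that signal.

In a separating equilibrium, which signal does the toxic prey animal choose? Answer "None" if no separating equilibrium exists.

Try toxic → bright display, palatable → dull display:
  Under separation the predator infers type exactly: bright display → toxic (pays 42), dull display → palatable (pays 12).
  Toxic: bright display gives 42 − 6 = 36; dull display gives 12 − 0 = 12. No deviation. ✓
  Palatable: dull display gives 12 − 0 = 12; bright display gives 42 − 10 = 32. Would deviate. ✗
Try toxic → dull display, palatable → bright display:
  Under separation the predator infers type exactly: dull display → toxic (pays 42), bright display → palatable (pays 12).
  Toxic: dull display gives 42 − 0 = 42; bright display gives 12 − 6 = 6. No deviation. ✓
  Palatable: bright display gives 12 − 10 = 2; dull display gives 42 − 0 = 42. Would deviate. ✗
Neither assignment is incentive-compatible.

None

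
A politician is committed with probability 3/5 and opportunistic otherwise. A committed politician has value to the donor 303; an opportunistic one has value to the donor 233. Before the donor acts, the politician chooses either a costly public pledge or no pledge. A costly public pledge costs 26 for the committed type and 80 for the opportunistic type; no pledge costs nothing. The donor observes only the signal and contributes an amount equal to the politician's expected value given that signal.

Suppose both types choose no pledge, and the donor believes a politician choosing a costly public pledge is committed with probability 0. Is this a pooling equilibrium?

At the pooled signal (no pledge) the donor holds the prior 3/5 and pays 3/5·303 + 2/5·233 = 275. Off-path (pledge) belief 0 gives 0·303 + 1·233 = 233.
Committed: no pledge gives 275 − 0 = 275; pledge gives 233 − 26 = 207. Stays. ✓
Opportunistic: no pledge gives 275 − 0 = 275; pledge gives 233 − 80 = 153. Stays. ✓

Yes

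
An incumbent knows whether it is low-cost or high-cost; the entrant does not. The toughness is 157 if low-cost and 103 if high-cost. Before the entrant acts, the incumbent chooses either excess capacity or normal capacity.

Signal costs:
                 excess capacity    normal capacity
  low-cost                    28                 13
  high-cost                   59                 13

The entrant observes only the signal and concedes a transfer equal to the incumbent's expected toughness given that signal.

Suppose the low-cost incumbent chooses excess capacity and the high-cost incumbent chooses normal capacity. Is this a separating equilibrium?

No

If types separate, excess capacity earns payment 157 and normal capacity earns 103.
Low-cost: excess capacity gives 157 − 28 = 129; normal capacity gives 103 − 13 = 90. No deviation. ✓
High-cost: normal capacity gives 103 − 13 = 90; excess capacity gives 157 − 59 = 98. Would deviate. ✗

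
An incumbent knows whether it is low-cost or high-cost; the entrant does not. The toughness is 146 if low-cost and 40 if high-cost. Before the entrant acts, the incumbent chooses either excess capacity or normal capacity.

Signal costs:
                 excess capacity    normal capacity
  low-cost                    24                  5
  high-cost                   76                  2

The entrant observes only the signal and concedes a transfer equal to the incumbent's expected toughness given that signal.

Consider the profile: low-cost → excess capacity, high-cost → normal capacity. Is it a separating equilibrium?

No

Under separation the entrant infers type exactly: excess capacity → low-cost (pays 146), normal capacity → high-cost (pays 40).
Low-cost: excess capacity gives 146 − 24 = 122; normal capacity gives 40 − 5 = 35. No deviation. ✓
High-cost: normal capacity gives 40 − 2 = 38; excess capacity gives 146 − 76 = 70. Would deviate. ✗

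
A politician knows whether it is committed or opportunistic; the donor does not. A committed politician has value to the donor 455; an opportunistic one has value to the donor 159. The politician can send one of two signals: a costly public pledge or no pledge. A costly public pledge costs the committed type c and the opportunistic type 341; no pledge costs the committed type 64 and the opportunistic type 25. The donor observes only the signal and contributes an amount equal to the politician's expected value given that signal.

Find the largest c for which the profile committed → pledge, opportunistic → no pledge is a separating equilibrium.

360

Under separation: pledge → committed (pays 455); no pledge → opportunistic (pays 159).
Opportunistic: 159 − 25 = 134 ≥ 455 − 341 = 114. Holds regardless of c. ✓
Committed: 455 − c ≥ 159 − 64, so c ≤ 455 − 95 = 360.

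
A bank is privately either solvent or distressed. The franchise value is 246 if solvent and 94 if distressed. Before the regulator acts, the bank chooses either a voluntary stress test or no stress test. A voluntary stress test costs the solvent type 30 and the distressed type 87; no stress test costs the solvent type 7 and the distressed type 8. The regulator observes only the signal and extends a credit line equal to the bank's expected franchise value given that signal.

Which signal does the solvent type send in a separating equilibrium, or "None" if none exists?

Try solvent → stress test, distressed → no stress test:
  If types separate, stress test earns payment 246 and no stress test earns 94.
  Solvent: stress test gives 246 − 30 = 216; no stress test gives 94 − 7 = 87. No deviation. ✓
  Distressed: no stress test gives 94 − 8 = 86; stress test gives 246 − 87 = 159. Would deviate. ✗
Try solvent → no stress test, distressed → stress test:
  If types separate, no stress test earns payment 246 and stress test earns 94.
  Solvent: no stress test gives 246 − 7 = 239; stress test gives 94 − 30 = 64. No deviation. ✓
  Distressed: stress test gives 94 − 87 = 7; no stress test gives 246 − 8 = 238. Would deviate. ✗
Neither assignment is incentive-compatible.

None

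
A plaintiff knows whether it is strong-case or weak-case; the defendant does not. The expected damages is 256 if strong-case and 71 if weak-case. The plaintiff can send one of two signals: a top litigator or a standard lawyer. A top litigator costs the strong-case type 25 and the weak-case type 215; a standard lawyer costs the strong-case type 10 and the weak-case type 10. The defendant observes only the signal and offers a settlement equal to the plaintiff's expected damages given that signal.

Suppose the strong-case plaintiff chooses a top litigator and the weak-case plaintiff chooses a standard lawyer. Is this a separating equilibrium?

Yes

If types separate, top litigator earns payment 256 and standard lawyer earns 71.
Strong-case: top litigator gives 256 − 25 = 231; standard lawyer gives 71 − 10 = 61. No deviation. ✓
Weak-case: standard lawyer gives 71 − 10 = 61; top litigator gives 256 − 215 = 41. No deviation. ✓
Neither type gains from mimicking the other.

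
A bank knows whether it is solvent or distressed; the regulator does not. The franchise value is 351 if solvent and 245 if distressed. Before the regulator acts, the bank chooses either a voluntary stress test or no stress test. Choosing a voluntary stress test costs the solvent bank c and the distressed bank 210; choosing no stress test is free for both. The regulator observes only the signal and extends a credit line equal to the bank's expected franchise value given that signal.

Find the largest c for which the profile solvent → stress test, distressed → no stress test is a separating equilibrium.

Under separation: stress test → solvent (pays 351); no stress test → distressed (pays 245).
Distressed: 245 − 0 = 245 ≥ 351 − 210 = 141. Holds regardless of c. ✓
Solvent: 351 − c ≥ 245 − 0, so c ≤ 351 − 245 = 106.

106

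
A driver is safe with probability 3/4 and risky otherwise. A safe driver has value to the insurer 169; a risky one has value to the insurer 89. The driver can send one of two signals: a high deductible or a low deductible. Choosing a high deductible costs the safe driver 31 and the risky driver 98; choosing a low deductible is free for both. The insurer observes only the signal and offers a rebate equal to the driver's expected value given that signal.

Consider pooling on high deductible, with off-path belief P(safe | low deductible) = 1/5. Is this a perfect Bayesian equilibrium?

On the equilibrium path (high deductible) the insurer holds the prior 3/4 and pays 3/4·169 + 1/4·89 = 149. Off-path (low deductible) belief 1/5 gives 1/5·169 + 4/5·89 = 105.
Safe: high deductible gives 149 − 31 = 118; low deductible gives 105 − 0 = 105. Stays. ✓
Risky: high deductible gives 149 − 98 = 51; low deductible gives 105 − 0 = 105. Deviates. ✗

No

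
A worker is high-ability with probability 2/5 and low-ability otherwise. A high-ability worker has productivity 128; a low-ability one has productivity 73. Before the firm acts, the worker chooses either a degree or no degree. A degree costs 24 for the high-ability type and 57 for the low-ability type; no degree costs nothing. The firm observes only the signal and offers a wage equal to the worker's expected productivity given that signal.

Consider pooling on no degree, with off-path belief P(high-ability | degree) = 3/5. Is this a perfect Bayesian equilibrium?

On the equilibrium path (no degree) the firm holds the prior 2/5 and pays 2/5·128 + 3/5·73 = 95. Off-path (degree) belief 3/5 gives 3/5·128 + 2/5·73 = 106.
High-ability: no degree gives 95 − 0 = 95; degree gives 106 − 24 = 82. Stays. ✓
Low-ability: no degree gives 95 − 0 = 95; degree gives 106 − 57 = 49. Stays. ✓
Beliefs are Bayes-consistent on-path and both types best-respond.

Yes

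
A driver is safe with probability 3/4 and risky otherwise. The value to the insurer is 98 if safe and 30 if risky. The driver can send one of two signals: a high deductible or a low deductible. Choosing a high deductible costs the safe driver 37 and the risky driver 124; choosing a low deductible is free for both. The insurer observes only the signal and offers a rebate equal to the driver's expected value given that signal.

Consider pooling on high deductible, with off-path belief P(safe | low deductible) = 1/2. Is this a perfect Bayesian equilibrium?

At the pooled signal (high deductible) the insurer holds the prior 3/4 and pays 3/4·98 + 1/4·30 = 81. Off-path (low deductible) belief 1/2 gives 1/2·98 + 1/2·30 = 64.
Safe: high deductible gives 81 − 37 = 44; low deductible gives 64 − 0 = 64. Deviates. ✗
Risky: high deductible gives 81 − 124 = -43; low deductible gives 64 − 0 = 64. Deviates. ✗

No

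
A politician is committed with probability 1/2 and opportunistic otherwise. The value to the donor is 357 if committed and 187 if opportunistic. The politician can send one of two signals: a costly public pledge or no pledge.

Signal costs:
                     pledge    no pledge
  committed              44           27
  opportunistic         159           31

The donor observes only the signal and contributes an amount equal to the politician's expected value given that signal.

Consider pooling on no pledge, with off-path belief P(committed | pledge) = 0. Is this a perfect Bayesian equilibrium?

Yes

On the equilibrium path (no pledge) the donor holds the prior 1/2 and pays 1/2·357 + 1/2·187 = 272. Off-path (pledge) belief 0 gives 0·357 + 1·187 = 187.
Committed: no pledge gives 272 − 27 = 245; pledge gives 187 − 44 = 143. Stays. ✓
Opportunistic: no pledge gives 272 − 31 = 241; pledge gives 187 − 159 = 28. Stays. ✓
Beliefs are Bayes-consistent on-path and both types best-respond.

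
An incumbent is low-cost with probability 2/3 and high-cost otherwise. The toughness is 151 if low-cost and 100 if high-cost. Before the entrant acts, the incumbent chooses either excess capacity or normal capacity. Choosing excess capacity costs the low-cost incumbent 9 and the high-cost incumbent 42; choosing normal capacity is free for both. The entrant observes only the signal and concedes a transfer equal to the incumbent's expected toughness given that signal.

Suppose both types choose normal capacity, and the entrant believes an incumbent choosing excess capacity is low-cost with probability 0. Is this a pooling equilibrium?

On the equilibrium path (normal capacity) the entrant holds the prior 2/3 and pays 2/3·151 + 1/3·100 = 134. Off-path (excess capacity) belief 0 gives 0·151 + 1·100 = 100.
Low-cost: normal capacity gives 134 − 0 = 134; excess capacity gives 100 − 9 = 91. Stays. ✓
High-cost: normal capacity gives 134 − 0 = 134; excess capacity gives 100 − 42 = 58. Stays. ✓
Beliefs are Bayes-consistent on-path and both types best-respond.

Yes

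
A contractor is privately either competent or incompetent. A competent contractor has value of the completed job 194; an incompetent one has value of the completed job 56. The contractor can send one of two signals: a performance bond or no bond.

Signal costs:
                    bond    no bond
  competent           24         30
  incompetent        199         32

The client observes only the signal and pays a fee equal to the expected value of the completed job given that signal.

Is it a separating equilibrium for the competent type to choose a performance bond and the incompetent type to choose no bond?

Yes

Under separation the client infers type exactly: bond → competent (pays 194), no bond → incompetent (pays 56).
Competent: bond gives 194 − 24 = 170; no bond gives 56 − 30 = 26. No deviation. ✓
Incompetent: no bond gives 56 − 32 = 24; bond gives 194 − 199 = -5. No deviation. ✓
Both incentive constraints hold.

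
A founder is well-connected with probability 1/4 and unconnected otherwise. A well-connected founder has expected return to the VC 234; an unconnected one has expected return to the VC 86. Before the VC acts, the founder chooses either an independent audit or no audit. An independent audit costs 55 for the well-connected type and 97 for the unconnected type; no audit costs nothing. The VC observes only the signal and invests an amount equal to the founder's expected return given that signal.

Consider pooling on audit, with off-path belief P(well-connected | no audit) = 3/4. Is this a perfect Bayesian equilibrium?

At the pooled signal (audit) the VC holds the prior 1/4 and pays 1/4·234 + 3/4·86 = 123. Off-path (no audit) belief 3/4 gives 3/4·234 + 1/4·86 = 197.
Well-connected: audit gives 123 − 55 = 68; no audit gives 197 − 0 = 197. Deviates. ✗
Unconnected: audit gives 123 − 97 = 26; no audit gives 197 − 0 = 197. Deviates. ✗

No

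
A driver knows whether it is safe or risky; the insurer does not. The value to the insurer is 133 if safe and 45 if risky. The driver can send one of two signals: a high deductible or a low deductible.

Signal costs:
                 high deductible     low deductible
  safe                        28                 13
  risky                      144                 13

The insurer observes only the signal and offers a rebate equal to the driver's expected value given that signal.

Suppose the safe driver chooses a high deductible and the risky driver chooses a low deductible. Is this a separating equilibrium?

Yes

If types separate, high deductible earns payment 133 and low deductible earns 45.
Safe: high deductible gives 133 − 28 = 105; low deductible gives 45 − 13 = 32. No deviation. ✓
Risky: low deductible gives 45 − 13 = 32; high deductible gives 133 − 144 = -11. No deviation. ✓
Neither type gains from mimicking the other.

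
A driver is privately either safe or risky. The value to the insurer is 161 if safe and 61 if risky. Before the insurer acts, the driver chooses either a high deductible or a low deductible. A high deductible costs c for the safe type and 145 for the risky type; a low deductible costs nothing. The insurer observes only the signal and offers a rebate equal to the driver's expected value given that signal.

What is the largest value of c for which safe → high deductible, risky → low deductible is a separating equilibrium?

100

Under separation: high deductible → safe (pays 161); low deductible → risky (pays 61).
Risky: 61 − 0 = 61 ≥ 161 − 145 = 16. Holds regardless of c. ✓
Safe: 161 − c ≥ 61 − 0, so c ≤ 161 − 61 = 100.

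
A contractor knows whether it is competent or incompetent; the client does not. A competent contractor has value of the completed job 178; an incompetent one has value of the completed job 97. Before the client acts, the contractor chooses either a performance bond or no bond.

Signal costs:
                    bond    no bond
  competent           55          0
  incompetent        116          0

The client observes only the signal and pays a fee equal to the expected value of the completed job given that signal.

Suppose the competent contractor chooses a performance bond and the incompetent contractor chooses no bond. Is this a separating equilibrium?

If types separate, bond earns payment 178 and no bond earns 97.
Competent: bond gives 178 − 55 = 123; no bond gives 97 − 0 = 97. No deviation. ✓
Incompetent: no bond gives 97 − 0 = 97; bond gives 178 − 116 = 62. No deviation. ✓
Both incentive constraints hold.

Yes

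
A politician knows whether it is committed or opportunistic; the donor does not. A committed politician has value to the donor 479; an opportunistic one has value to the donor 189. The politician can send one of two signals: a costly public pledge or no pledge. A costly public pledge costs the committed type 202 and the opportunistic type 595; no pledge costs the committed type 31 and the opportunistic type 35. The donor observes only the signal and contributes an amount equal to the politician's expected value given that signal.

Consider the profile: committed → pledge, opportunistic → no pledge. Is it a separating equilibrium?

If types separate, pledge earns payment 479 and no pledge earns 189.
Committed: pledge gives 479 − 202 = 277; no pledge gives 189 − 31 = 158. No deviation. ✓
Opportunistic: no pledge gives 189 − 35 = 154; pledge gives 479 − 595 = -116. No deviation. ✓
Neither type gains from mimicking the other.

Yes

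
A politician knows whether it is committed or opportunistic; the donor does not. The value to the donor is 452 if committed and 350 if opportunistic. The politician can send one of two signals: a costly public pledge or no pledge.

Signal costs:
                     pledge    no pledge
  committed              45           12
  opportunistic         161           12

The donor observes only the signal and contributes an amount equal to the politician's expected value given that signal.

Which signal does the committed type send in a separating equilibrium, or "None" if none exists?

Try committed → pledge, opportunistic → no pledge:
  If types separate, pledge earns payment 452 and no pledge earns 350.
  Committed: pledge gives 452 − 45 = 407; no pledge gives 350 − 12 = 338. No deviation. ✓
  Opportunistic: no pledge gives 350 − 12 = 338; pledge gives 452 − 161 = 291. No deviation. ✓
Both hold — the committed type sends pledge.

pledge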